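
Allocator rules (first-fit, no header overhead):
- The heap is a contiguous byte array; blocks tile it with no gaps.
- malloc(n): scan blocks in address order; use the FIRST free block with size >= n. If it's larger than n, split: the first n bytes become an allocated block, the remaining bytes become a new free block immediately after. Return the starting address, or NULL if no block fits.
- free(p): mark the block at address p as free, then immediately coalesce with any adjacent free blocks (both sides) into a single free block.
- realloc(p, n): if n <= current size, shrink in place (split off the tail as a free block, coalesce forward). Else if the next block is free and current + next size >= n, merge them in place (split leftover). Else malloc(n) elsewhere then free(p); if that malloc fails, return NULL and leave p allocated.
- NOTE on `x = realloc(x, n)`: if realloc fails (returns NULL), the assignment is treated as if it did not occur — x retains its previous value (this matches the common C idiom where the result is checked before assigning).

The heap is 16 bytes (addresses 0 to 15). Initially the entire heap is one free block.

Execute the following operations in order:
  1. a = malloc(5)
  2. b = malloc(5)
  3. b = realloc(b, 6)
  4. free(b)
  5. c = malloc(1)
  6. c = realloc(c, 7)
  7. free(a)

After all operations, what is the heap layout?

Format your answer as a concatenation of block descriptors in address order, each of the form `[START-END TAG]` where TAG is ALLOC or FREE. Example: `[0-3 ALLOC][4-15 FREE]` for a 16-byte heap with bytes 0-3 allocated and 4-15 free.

Op 1: a = malloc(5) -> a = 0; heap: [0-4 ALLOC][5-15 FREE]
Op 2: b = malloc(5) -> b = 5; heap: [0-4 ALLOC][5-9 ALLOC][10-15 FREE]
Op 3: b = realloc(b, 6) -> b = 5; heap: [0-4 ALLOC][5-10 ALLOC][11-15 FREE]
Op 4: free(b) -> (freed b); heap: [0-4 ALLOC][5-15 FREE]
Op 5: c = malloc(1) -> c = 5; heap: [0-4 ALLOC][5-5 ALLOC][6-15 FREE]
Op 6: c = realloc(c, 7) -> c = 5; heap: [0-4 ALLOC][5-11 ALLOC][12-15 FREE]
Op 7: free(a) -> (freed a); heap: [0-4 FREE][5-11 ALLOC][12-15 FREE]

Answer: [0-4 FREE][5-11 ALLOC][12-15 FREE]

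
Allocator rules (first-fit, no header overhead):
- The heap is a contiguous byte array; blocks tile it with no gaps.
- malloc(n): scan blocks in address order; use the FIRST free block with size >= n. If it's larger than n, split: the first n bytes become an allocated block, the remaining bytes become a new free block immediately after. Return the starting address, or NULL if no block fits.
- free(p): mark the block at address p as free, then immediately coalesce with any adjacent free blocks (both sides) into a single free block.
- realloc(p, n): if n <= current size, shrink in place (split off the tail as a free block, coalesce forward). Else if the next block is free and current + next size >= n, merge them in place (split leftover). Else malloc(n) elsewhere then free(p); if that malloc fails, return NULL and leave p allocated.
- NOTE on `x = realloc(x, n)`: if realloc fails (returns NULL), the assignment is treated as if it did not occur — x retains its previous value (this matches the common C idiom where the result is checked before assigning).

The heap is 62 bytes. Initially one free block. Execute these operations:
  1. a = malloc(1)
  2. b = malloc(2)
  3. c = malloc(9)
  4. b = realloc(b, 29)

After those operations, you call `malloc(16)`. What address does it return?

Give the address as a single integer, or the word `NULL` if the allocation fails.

Op 1: a = malloc(1) -> a = 0; heap: [0-0 ALLOC][1-61 FREE]
Op 2: b = malloc(2) -> b = 1; heap: [0-0 ALLOC][1-2 ALLOC][3-61 FREE]
Op 3: c = malloc(9) -> c = 3; heap: [0-0 ALLOC][1-2 ALLOC][3-11 ALLOC][12-61 FREE]
Op 4: b = realloc(b, 29) -> b = 12; heap: [0-0 ALLOC][1-2 FREE][3-11 ALLOC][12-40 ALLOC][41-61 FREE]
malloc(16): first-fit scan over [0-0 ALLOC][1-2 FREE][3-11 ALLOC][12-40 ALLOC][41-61 FREE] -> 41

Answer: 41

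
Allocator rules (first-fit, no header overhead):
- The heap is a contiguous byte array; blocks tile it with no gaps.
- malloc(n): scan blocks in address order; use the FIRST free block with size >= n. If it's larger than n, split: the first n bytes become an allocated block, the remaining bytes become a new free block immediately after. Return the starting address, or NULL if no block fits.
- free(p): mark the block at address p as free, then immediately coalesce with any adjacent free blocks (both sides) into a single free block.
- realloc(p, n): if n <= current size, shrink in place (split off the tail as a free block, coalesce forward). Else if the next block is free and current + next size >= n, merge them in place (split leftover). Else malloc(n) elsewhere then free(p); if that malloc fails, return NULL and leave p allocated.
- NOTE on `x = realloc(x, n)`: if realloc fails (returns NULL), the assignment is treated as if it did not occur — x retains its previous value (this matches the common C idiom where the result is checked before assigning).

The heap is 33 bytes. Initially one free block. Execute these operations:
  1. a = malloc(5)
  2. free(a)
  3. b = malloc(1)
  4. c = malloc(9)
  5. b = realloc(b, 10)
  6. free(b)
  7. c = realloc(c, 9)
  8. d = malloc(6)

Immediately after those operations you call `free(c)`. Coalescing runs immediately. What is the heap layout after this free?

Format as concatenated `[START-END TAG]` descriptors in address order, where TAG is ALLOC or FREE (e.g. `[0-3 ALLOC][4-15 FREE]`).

Answer: [0-9 FREE][10-15 ALLOC][16-32 FREE]

Derivation:
Op 1: a = malloc(5) -> a = 0; heap: [0-4 ALLOC][5-32 FREE]
Op 2: free(a) -> (freed a); heap: [0-32 FREE]
Op 3: b = malloc(1) -> b = 0; heap: [0-0 ALLOC][1-32 FREE]
Op 4: c = malloc(9) -> c = 1; heap: [0-0 ALLOC][1-9 ALLOC][10-32 FREE]
Op 5: b = realloc(b, 10) -> b = 10; heap: [0-0 FREE][1-9 ALLOC][10-19 ALLOC][20-32 FREE]
Op 6: free(b) -> (freed b); heap: [0-0 FREE][1-9 ALLOC][10-32 FREE]
Op 7: c = realloc(c, 9) -> c = 1; heap: [0-0 FREE][1-9 ALLOC][10-32 FREE]
Op 8: d = malloc(6) -> d = 10; heap: [0-0 FREE][1-9 ALLOC][10-15 ALLOC][16-32 FREE]
free(c): c = 1 -> block [1-9 ALLOC]; mark free, coalesce with adjacent free neighbors -> [0-9 FREE][10-15 ALLOC][16-32 FREE]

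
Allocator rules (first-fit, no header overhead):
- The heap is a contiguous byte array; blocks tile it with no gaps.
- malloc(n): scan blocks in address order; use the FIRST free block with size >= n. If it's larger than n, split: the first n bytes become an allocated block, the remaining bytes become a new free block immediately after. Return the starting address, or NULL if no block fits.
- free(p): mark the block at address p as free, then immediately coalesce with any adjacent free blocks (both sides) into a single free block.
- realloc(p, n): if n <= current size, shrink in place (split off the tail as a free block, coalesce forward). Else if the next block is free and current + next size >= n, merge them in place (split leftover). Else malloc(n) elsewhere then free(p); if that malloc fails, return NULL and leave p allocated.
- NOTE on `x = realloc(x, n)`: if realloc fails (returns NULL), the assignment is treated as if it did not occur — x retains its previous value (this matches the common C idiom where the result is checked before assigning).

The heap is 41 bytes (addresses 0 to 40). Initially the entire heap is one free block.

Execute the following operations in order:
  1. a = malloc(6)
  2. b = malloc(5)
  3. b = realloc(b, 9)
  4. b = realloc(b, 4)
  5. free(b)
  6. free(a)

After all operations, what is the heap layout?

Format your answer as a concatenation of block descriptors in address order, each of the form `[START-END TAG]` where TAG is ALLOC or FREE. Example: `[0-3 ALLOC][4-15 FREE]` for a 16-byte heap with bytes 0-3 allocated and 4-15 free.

Op 1: a = malloc(6) -> a = 0; heap: [0-5 ALLOC][6-40 FREE]
Op 2: b = malloc(5) -> b = 6; heap: [0-5 ALLOC][6-10 ALLOC][11-40 FREE]
Op 3: b = realloc(b, 9) -> b = 6; heap: [0-5 ALLOC][6-14 ALLOC][15-40 FREE]
Op 4: b = realloc(b, 4) -> b = 6; heap: [0-5 ALLOC][6-9 ALLOC][10-40 FREE]
Op 5: free(b) -> (freed b); heap: [0-5 ALLOC][6-40 FREE]
Op 6: free(a) -> (freed a); heap: [0-40 FREE]

Answer: [0-40 FREE]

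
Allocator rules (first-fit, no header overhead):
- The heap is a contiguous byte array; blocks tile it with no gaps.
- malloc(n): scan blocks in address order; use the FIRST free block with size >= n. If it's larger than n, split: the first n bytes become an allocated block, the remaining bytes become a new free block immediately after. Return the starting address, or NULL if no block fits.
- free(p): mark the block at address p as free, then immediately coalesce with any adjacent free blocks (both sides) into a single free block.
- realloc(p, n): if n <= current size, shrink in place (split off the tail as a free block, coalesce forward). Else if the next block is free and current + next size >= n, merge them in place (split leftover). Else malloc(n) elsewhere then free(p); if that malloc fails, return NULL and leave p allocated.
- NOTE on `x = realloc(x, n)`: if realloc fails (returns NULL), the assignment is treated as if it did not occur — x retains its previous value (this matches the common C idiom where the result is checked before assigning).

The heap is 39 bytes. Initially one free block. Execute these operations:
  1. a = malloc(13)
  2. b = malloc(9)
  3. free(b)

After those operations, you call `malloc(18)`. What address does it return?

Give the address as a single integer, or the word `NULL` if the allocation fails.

Op 1: a = malloc(13) -> a = 0; heap: [0-12 ALLOC][13-38 FREE]
Op 2: b = malloc(9) -> b = 13; heap: [0-12 ALLOC][13-21 ALLOC][22-38 FREE]
Op 3: free(b) -> (freed b); heap: [0-12 ALLOC][13-38 FREE]
malloc(18): first-fit scan over [0-12 ALLOC][13-38 FREE] -> 13

Answer: 13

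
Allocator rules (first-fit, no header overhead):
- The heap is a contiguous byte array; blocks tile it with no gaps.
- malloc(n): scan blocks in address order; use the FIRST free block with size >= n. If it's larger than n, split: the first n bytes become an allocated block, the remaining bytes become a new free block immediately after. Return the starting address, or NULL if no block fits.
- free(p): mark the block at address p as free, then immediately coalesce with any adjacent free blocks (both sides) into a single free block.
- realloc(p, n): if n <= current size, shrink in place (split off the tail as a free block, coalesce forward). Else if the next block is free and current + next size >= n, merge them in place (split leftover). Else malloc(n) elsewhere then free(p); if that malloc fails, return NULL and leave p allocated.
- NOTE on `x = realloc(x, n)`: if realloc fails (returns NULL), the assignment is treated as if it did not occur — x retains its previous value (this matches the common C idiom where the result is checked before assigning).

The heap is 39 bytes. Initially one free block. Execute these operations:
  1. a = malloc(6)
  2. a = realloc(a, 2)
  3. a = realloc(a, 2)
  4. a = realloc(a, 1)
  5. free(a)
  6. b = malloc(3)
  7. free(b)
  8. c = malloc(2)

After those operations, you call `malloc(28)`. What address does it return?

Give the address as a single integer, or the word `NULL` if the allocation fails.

Answer: 2

Derivation:
Op 1: a = malloc(6) -> a = 0; heap: [0-5 ALLOC][6-38 FREE]
Op 2: a = realloc(a, 2) -> a = 0; heap: [0-1 ALLOC][2-38 FREE]
Op 3: a = realloc(a, 2) -> a = 0; heap: [0-1 ALLOC][2-38 FREE]
Op 4: a = realloc(a, 1) -> a = 0; heap: [0-0 ALLOC][1-38 FREE]
Op 5: free(a) -> (freed a); heap: [0-38 FREE]
Op 6: b = malloc(3) -> b = 0; heap: [0-2 ALLOC][3-38 FREE]
Op 7: free(b) -> (freed b); heap: [0-38 FREE]
Op 8: c = malloc(2) -> c = 0; heap: [0-1 ALLOC][2-38 FREE]
malloc(28): first-fit scan over [0-1 ALLOC][2-38 FREE] -> 2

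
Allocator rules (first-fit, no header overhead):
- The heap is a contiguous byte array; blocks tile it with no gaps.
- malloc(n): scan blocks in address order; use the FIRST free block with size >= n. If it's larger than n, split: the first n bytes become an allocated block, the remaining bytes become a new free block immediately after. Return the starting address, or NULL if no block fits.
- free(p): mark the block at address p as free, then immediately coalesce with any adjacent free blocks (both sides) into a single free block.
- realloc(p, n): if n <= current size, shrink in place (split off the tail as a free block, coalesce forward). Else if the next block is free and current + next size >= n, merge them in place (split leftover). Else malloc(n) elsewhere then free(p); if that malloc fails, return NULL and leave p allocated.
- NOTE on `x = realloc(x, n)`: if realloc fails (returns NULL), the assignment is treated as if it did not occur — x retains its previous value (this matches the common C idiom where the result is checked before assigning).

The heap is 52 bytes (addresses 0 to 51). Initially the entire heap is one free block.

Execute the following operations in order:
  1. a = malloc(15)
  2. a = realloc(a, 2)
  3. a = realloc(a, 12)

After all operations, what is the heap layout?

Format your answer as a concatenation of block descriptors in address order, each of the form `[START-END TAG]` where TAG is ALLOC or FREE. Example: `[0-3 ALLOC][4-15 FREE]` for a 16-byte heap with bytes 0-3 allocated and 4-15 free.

Answer: [0-11 ALLOC][12-51 FREE]

Derivation:
Op 1: a = malloc(15) -> a = 0; heap: [0-14 ALLOC][15-51 FREE]
Op 2: a = realloc(a, 2) -> a = 0; heap: [0-1 ALLOC][2-51 FREE]
Op 3: a = realloc(a, 12) -> a = 0; heap: [0-11 ALLOC][12-51 FREE]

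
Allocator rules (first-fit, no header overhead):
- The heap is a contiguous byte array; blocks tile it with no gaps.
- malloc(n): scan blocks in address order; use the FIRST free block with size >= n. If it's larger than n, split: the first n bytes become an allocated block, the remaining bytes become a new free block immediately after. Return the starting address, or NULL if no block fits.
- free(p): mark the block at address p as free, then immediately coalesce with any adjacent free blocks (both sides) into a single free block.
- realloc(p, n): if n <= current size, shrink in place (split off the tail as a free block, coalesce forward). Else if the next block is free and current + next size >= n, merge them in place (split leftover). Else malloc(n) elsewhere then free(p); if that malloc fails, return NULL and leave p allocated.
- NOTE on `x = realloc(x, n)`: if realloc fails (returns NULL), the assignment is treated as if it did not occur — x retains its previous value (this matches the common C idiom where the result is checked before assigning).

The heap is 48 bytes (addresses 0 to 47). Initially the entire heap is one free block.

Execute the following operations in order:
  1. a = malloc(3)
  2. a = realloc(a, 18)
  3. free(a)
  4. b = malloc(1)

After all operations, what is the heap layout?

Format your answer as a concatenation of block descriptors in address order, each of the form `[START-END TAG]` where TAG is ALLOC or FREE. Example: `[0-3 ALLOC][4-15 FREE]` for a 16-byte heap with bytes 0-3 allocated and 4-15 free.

Op 1: a = malloc(3) -> a = 0; heap: [0-2 ALLOC][3-47 FREE]
Op 2: a = realloc(a, 18) -> a = 0; heap: [0-17 ALLOC][18-47 FREE]
Op 3: free(a) -> (freed a); heap: [0-47 FREE]
Op 4: b = malloc(1) -> b = 0; heap: [0-0 ALLOC][1-47 FREE]

Answer: [0-0 ALLOC][1-47 FREE]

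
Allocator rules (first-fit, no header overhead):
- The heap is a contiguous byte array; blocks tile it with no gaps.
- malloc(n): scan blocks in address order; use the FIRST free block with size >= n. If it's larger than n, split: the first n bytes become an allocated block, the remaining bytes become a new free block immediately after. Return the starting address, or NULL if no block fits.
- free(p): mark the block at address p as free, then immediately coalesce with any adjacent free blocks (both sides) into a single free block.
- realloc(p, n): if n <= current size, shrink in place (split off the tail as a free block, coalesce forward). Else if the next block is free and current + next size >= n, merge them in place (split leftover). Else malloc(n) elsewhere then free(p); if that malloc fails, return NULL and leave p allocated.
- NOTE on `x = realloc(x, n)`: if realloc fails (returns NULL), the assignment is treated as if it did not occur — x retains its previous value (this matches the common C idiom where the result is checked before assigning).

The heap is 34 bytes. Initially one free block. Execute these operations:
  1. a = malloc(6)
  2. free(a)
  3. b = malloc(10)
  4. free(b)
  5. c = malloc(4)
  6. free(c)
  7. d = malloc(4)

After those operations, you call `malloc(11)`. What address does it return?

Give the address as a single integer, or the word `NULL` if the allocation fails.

Op 1: a = malloc(6) -> a = 0; heap: [0-5 ALLOC][6-33 FREE]
Op 2: free(a) -> (freed a); heap: [0-33 FREE]
Op 3: b = malloc(10) -> b = 0; heap: [0-9 ALLOC][10-33 FREE]
Op 4: free(b) -> (freed b); heap: [0-33 FREE]
Op 5: c = malloc(4) -> c = 0; heap: [0-3 ALLOC][4-33 FREE]
Op 6: free(c) -> (freed c); heap: [0-33 FREE]
Op 7: d = malloc(4) -> d = 0; heap: [0-3 ALLOC][4-33 FREE]
malloc(11): first-fit scan over [0-3 ALLOC][4-33 FREE] -> 4

Answer: 4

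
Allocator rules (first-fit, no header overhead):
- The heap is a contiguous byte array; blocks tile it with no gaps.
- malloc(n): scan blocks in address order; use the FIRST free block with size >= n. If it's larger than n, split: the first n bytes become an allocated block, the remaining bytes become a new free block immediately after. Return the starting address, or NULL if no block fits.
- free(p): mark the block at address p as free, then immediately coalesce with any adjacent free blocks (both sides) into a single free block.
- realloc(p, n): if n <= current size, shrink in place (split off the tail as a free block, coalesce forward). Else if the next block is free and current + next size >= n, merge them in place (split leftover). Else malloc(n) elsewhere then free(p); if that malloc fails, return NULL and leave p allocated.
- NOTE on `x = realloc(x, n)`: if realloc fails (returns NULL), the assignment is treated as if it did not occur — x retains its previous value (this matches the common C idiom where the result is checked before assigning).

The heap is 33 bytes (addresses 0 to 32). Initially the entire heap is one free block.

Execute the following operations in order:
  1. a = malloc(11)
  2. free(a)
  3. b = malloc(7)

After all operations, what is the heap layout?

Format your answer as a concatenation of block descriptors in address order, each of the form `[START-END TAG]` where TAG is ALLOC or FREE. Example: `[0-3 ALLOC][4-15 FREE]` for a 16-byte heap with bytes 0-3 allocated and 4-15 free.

Answer: [0-6 ALLOC][7-32 FREE]

Derivation:
Op 1: a = malloc(11) -> a = 0; heap: [0-10 ALLOC][11-32 FREE]
Op 2: free(a) -> (freed a); heap: [0-32 FREE]
Op 3: b = malloc(7) -> b = 0; heap: [0-6 ALLOC][7-32 FREE]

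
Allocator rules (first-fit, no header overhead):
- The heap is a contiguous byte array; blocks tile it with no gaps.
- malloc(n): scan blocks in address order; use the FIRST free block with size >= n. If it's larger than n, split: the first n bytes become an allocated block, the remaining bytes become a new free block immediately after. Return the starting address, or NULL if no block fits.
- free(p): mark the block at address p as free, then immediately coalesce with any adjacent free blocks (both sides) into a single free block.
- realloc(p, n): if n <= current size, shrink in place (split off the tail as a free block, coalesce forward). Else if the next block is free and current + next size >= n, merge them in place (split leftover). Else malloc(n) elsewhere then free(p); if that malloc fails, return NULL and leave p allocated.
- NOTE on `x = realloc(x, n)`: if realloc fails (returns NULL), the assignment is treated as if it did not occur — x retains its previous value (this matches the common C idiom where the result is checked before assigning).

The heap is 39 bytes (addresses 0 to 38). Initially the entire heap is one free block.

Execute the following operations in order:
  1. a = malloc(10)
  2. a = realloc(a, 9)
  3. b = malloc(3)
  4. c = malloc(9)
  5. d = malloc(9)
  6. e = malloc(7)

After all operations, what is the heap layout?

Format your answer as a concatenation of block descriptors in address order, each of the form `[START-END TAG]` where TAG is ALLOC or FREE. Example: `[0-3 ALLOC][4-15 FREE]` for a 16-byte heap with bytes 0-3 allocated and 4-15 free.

Op 1: a = malloc(10) -> a = 0; heap: [0-9 ALLOC][10-38 FREE]
Op 2: a = realloc(a, 9) -> a = 0; heap: [0-8 ALLOC][9-38 FREE]
Op 3: b = malloc(3) -> b = 9; heap: [0-8 ALLOC][9-11 ALLOC][12-38 FREE]
Op 4: c = malloc(9) -> c = 12; heap: [0-8 ALLOC][9-11 ALLOC][12-20 ALLOC][21-38 FREE]
Op 5: d = malloc(9) -> d = 21; heap: [0-8 ALLOC][9-11 ALLOC][12-20 ALLOC][21-29 ALLOC][30-38 FREE]
Op 6: e = malloc(7) -> e = 30; heap: [0-8 ALLOC][9-11 ALLOC][12-20 ALLOC][21-29 ALLOC][30-36 ALLOC][37-38 FREE]

Answer: [0-8 ALLOC][9-11 ALLOC][12-20 ALLOC][21-29 ALLOC][30-36 ALLOC][37-38 FREE]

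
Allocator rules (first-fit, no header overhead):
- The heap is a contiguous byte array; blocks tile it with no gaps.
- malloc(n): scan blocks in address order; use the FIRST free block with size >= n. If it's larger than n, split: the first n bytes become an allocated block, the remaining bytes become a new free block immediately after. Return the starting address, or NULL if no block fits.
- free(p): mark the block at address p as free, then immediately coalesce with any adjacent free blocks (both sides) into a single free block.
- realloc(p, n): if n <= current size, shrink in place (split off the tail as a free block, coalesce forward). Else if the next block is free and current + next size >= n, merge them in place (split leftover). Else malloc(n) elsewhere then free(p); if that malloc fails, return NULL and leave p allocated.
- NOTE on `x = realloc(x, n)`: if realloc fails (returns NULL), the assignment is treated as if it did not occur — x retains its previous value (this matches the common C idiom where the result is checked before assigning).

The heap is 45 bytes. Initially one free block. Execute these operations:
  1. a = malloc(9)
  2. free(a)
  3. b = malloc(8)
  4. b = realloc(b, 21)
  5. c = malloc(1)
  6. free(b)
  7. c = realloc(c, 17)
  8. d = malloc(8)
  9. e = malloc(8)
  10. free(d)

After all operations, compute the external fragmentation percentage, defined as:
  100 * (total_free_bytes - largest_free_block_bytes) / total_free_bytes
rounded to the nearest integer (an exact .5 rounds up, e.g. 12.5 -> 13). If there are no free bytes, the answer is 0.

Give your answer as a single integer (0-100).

Op 1: a = malloc(9) -> a = 0; heap: [0-8 ALLOC][9-44 FREE]
Op 2: free(a) -> (freed a); heap: [0-44 FREE]
Op 3: b = malloc(8) -> b = 0; heap: [0-7 ALLOC][8-44 FREE]
Op 4: b = realloc(b, 21) -> b = 0; heap: [0-20 ALLOC][21-44 FREE]
Op 5: c = malloc(1) -> c = 21; heap: [0-20 ALLOC][21-21 ALLOC][22-44 FREE]
Op 6: free(b) -> (freed b); heap: [0-20 FREE][21-21 ALLOC][22-44 FREE]
Op 7: c = realloc(c, 17) -> c = 21; heap: [0-20 FREE][21-37 ALLOC][38-44 FREE]
Op 8: d = malloc(8) -> d = 0; heap: [0-7 ALLOC][8-20 FREE][21-37 ALLOC][38-44 FREE]
Op 9: e = malloc(8) -> e = 8; heap: [0-7 ALLOC][8-15 ALLOC][16-20 FREE][21-37 ALLOC][38-44 FREE]
Op 10: free(d) -> (freed d); heap: [0-7 FREE][8-15 ALLOC][16-20 FREE][21-37 ALLOC][38-44 FREE]
Free blocks: [8 5 7] total_free=20 largest=8 -> 100*(20-8)/20 = 1200/20 = 60

Answer: 60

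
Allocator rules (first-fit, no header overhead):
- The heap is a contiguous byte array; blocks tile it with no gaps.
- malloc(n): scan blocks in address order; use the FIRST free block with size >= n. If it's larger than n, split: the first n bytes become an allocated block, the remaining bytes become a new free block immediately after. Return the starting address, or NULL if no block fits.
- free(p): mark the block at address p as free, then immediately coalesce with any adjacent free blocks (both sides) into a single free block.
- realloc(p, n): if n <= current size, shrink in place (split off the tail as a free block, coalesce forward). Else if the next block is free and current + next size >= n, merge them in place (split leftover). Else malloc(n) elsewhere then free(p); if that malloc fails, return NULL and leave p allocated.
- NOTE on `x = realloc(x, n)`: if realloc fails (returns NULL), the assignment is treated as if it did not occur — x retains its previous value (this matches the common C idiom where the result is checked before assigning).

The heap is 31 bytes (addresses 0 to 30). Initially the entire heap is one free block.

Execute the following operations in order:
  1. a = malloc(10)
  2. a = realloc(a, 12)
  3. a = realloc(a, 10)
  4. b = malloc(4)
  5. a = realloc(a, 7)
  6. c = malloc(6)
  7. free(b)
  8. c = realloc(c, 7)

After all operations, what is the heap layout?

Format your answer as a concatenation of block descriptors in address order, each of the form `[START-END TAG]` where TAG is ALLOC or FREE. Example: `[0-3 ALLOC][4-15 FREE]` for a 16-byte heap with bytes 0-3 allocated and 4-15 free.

Op 1: a = malloc(10) -> a = 0; heap: [0-9 ALLOC][10-30 FREE]
Op 2: a = realloc(a, 12) -> a = 0; heap: [0-11 ALLOC][12-30 FREE]
Op 3: a = realloc(a, 10) -> a = 0; heap: [0-9 ALLOC][10-30 FREE]
Op 4: b = malloc(4) -> b = 10; heap: [0-9 ALLOC][10-13 ALLOC][14-30 FREE]
Op 5: a = realloc(a, 7) -> a = 0; heap: [0-6 ALLOC][7-9 FREE][10-13 ALLOC][14-30 FREE]
Op 6: c = malloc(6) -> c = 14; heap: [0-6 ALLOC][7-9 FREE][10-13 ALLOC][14-19 ALLOC][20-30 FREE]
Op 7: free(b) -> (freed b); heap: [0-6 ALLOC][7-13 FREE][14-19 ALLOC][20-30 FREE]
Op 8: c = realloc(c, 7) -> c = 14; heap: [0-6 ALLOC][7-13 FREE][14-20 ALLOC][21-30 FREE]

Answer: [0-6 ALLOC][7-13 FREE][14-20 ALLOC][21-30 FREE]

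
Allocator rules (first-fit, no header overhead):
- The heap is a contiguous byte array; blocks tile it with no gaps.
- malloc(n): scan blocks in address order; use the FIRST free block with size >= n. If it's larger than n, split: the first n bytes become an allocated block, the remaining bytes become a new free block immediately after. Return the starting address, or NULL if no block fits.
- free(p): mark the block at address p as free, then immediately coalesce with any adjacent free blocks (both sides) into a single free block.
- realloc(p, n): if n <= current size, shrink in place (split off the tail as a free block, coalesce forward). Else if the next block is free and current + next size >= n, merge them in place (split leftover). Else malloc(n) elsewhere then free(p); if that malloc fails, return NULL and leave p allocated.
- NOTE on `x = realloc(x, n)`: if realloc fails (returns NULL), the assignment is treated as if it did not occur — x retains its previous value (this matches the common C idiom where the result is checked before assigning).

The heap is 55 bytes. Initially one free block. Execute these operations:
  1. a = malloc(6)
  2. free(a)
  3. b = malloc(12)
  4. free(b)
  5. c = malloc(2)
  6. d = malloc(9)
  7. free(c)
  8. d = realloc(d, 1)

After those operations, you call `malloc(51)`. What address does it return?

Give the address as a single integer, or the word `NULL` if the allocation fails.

Op 1: a = malloc(6) -> a = 0; heap: [0-5 ALLOC][6-54 FREE]
Op 2: free(a) -> (freed a); heap: [0-54 FREE]
Op 3: b = malloc(12) -> b = 0; heap: [0-11 ALLOC][12-54 FREE]
Op 4: free(b) -> (freed b); heap: [0-54 FREE]
Op 5: c = malloc(2) -> c = 0; heap: [0-1 ALLOC][2-54 FREE]
Op 6: d = malloc(9) -> d = 2; heap: [0-1 ALLOC][2-10 ALLOC][11-54 FREE]
Op 7: free(c) -> (freed c); heap: [0-1 FREE][2-10 ALLOC][11-54 FREE]
Op 8: d = realloc(d, 1) -> d = 2; heap: [0-1 FREE][2-2 ALLOC][3-54 FREE]
malloc(51): first-fit scan over [0-1 FREE][2-2 ALLOC][3-54 FREE] -> 3

Answer: 3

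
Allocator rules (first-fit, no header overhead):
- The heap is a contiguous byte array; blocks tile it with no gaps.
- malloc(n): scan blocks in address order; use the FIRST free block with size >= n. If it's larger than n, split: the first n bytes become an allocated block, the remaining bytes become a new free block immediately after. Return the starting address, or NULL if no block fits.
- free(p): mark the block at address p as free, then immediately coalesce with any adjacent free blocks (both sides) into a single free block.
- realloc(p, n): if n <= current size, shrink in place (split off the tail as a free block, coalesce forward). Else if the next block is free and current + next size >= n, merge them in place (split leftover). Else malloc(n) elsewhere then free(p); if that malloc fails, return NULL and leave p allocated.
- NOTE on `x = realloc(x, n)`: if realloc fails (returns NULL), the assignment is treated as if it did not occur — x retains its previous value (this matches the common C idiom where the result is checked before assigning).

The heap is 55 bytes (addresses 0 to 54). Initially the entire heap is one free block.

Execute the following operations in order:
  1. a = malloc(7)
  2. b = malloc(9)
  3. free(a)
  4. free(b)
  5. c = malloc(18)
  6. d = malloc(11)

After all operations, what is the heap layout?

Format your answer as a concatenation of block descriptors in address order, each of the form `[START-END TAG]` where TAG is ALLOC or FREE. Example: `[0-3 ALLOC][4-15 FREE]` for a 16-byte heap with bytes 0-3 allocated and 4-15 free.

Answer: [0-17 ALLOC][18-28 ALLOC][29-54 FREE]

Derivation:
Op 1: a = malloc(7) -> a = 0; heap: [0-6 ALLOC][7-54 FREE]
Op 2: b = malloc(9) -> b = 7; heap: [0-6 ALLOC][7-15 ALLOC][16-54 FREE]
Op 3: free(a) -> (freed a); heap: [0-6 FREE][7-15 ALLOC][16-54 FREE]
Op 4: free(b) -> (freed b); heap: [0-54 FREE]
Op 5: c = malloc(18) -> c = 0; heap: [0-17 ALLOC][18-54 FREE]
Op 6: d = malloc(11) -> d = 18; heap: [0-17 ALLOC][18-28 ALLOC][29-54 FREE]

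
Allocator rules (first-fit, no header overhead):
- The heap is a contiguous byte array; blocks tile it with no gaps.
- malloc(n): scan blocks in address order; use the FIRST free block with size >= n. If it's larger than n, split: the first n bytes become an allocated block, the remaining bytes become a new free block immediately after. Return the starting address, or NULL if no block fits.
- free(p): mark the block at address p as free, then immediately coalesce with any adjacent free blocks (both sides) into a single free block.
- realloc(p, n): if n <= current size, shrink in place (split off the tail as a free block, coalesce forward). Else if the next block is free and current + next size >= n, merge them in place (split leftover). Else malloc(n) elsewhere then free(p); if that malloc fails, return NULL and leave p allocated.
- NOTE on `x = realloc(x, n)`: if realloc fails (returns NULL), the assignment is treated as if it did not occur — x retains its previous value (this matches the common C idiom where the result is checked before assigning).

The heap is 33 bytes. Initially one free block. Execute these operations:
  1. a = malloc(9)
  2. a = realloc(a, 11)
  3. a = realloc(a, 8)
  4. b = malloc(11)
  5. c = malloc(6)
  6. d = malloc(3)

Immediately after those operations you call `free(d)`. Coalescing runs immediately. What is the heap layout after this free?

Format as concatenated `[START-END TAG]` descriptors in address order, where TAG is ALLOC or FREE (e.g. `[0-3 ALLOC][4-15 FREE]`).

Op 1: a = malloc(9) -> a = 0; heap: [0-8 ALLOC][9-32 FREE]
Op 2: a = realloc(a, 11) -> a = 0; heap: [0-10 ALLOC][11-32 FREE]
Op 3: a = realloc(a, 8) -> a = 0; heap: [0-7 ALLOC][8-32 FREE]
Op 4: b = malloc(11) -> b = 8; heap: [0-7 ALLOC][8-18 ALLOC][19-32 FREE]
Op 5: c = malloc(6) -> c = 19; heap: [0-7 ALLOC][8-18 ALLOC][19-24 ALLOC][25-32 FREE]
Op 6: d = malloc(3) -> d = 25; heap: [0-7 ALLOC][8-18 ALLOC][19-24 ALLOC][25-27 ALLOC][28-32 FREE]
free(d): d = 25 -> block [25-27 ALLOC]; mark free, coalesce with adjacent free neighbors -> [0-7 ALLOC][8-18 ALLOC][19-24 ALLOC][25-32 FREE]

Answer: [0-7 ALLOC][8-18 ALLOC][19-24 ALLOC][25-32 FREE]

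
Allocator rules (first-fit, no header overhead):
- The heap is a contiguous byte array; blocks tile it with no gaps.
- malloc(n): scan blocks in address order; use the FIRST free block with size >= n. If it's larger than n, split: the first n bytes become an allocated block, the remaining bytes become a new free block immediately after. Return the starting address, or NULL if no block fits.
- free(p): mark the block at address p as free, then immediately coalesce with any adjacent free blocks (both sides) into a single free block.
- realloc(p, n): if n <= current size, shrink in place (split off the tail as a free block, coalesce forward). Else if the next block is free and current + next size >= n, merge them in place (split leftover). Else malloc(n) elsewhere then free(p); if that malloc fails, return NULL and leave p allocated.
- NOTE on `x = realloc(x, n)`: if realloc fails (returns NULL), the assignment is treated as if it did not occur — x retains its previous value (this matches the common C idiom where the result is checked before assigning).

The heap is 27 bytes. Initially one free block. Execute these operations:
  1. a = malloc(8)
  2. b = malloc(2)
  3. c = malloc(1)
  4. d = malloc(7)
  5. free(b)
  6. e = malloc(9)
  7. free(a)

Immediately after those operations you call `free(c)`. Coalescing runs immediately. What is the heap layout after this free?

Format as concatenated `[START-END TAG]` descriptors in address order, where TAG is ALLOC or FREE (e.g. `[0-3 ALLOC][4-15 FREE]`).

Answer: [0-10 FREE][11-17 ALLOC][18-26 ALLOC]

Derivation:
Op 1: a = malloc(8) -> a = 0; heap: [0-7 ALLOC][8-26 FREE]
Op 2: b = malloc(2) -> b = 8; heap: [0-7 ALLOC][8-9 ALLOC][10-26 FREE]
Op 3: c = malloc(1) -> c = 10; heap: [0-7 ALLOC][8-9 ALLOC][10-10 ALLOC][11-26 FREE]
Op 4: d = malloc(7) -> d = 11; heap: [0-7 ALLOC][8-9 ALLOC][10-10 ALLOC][11-17 ALLOC][18-26 FREE]
Op 5: free(b) -> (freed b); heap: [0-7 ALLOC][8-9 FREE][10-10 ALLOC][11-17 ALLOC][18-26 FREE]
Op 6: e = malloc(9) -> e = 18; heap: [0-7 ALLOC][8-9 FREE][10-10 ALLOC][11-17 ALLOC][18-26 ALLOC]
Op 7: free(a) -> (freed a); heap: [0-9 FREE][10-10 ALLOC][11-17 ALLOC][18-26 ALLOC]
free(c): c = 10 -> block [10-10 ALLOC]; mark free, coalesce with adjacent free neighbors -> [0-10 FREE][11-17 ALLOC][18-26 ALLOC]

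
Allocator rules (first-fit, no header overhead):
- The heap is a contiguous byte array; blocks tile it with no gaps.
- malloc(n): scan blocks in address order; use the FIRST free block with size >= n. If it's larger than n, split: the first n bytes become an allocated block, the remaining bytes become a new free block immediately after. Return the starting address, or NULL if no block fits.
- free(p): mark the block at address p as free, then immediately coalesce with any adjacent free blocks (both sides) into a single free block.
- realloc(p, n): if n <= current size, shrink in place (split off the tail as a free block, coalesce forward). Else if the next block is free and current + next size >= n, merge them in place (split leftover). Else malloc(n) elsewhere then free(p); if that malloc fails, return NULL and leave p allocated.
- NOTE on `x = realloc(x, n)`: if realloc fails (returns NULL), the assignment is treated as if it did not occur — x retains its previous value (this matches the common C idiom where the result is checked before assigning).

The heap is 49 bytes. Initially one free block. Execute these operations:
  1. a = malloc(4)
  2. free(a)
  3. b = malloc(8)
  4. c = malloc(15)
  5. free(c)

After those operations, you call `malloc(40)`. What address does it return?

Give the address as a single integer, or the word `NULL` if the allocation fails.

Op 1: a = malloc(4) -> a = 0; heap: [0-3 ALLOC][4-48 FREE]
Op 2: free(a) -> (freed a); heap: [0-48 FREE]
Op 3: b = malloc(8) -> b = 0; heap: [0-7 ALLOC][8-48 FREE]
Op 4: c = malloc(15) -> c = 8; heap: [0-7 ALLOC][8-22 ALLOC][23-48 FREE]
Op 5: free(c) -> (freed c); heap: [0-7 ALLOC][8-48 FREE]
malloc(40): first-fit scan over [0-7 ALLOC][8-48 FREE] -> 8

Answer: 8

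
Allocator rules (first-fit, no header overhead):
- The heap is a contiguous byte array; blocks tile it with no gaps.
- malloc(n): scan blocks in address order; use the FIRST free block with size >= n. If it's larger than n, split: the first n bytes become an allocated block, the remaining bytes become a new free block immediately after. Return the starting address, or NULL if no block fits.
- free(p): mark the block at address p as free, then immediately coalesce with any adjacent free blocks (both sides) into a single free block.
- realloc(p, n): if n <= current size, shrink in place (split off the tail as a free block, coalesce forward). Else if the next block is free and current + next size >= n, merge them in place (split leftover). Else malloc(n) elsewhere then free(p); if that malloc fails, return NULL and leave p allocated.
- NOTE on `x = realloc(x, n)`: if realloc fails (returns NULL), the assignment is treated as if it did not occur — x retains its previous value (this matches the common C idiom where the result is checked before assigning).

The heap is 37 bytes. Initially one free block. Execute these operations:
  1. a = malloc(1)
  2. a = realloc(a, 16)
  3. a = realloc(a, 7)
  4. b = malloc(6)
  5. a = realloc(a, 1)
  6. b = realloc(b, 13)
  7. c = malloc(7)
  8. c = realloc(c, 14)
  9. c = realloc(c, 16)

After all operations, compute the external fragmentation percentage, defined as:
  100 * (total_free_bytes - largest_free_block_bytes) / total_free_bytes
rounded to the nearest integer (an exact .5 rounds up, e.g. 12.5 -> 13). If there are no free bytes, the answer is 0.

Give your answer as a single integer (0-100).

Answer: 14

Derivation:
Op 1: a = malloc(1) -> a = 0; heap: [0-0 ALLOC][1-36 FREE]
Op 2: a = realloc(a, 16) -> a = 0; heap: [0-15 ALLOC][16-36 FREE]
Op 3: a = realloc(a, 7) -> a = 0; heap: [0-6 ALLOC][7-36 FREE]
Op 4: b = malloc(6) -> b = 7; heap: [0-6 ALLOC][7-12 ALLOC][13-36 FREE]
Op 5: a = realloc(a, 1) -> a = 0; heap: [0-0 ALLOC][1-6 FREE][7-12 ALLOC][13-36 FREE]
Op 6: b = realloc(b, 13) -> b = 7; heap: [0-0 ALLOC][1-6 FREE][7-19 ALLOC][20-36 FREE]
Op 7: c = malloc(7) -> c = 20; heap: [0-0 ALLOC][1-6 FREE][7-19 ALLOC][20-26 ALLOC][27-36 FREE]
Op 8: c = realloc(c, 14) -> c = 20; heap: [0-0 ALLOC][1-6 FREE][7-19 ALLOC][20-33 ALLOC][34-36 FREE]
Op 9: c = realloc(c, 16) -> c = 20; heap: [0-0 ALLOC][1-6 FREE][7-19 ALLOC][20-35 ALLOC][36-36 FREE]
Free blocks: [6 1] total_free=7 largest=6 -> 100*(7-6)/7 = 100/7 ≈ 14.286 -> rounds to 14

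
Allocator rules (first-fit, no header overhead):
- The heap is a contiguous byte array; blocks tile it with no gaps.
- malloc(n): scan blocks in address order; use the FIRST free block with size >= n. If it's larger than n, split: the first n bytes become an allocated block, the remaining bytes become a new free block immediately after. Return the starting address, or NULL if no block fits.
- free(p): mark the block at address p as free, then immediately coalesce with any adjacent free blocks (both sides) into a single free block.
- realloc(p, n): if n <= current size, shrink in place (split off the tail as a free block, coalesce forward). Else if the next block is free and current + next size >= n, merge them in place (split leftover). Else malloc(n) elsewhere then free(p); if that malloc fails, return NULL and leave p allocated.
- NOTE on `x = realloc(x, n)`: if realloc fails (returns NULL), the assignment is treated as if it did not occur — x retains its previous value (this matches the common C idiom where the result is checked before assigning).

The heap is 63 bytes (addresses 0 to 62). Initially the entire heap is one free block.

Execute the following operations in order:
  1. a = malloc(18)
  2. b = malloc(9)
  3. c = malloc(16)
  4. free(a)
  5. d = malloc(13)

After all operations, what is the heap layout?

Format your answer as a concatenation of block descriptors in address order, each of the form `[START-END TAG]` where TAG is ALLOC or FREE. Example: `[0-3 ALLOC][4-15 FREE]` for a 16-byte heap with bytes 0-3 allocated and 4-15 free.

Answer: [0-12 ALLOC][13-17 FREE][18-26 ALLOC][27-42 ALLOC][43-62 FREE]

Derivation:
Op 1: a = malloc(18) -> a = 0; heap: [0-17 ALLOC][18-62 FREE]
Op 2: b = malloc(9) -> b = 18; heap: [0-17 ALLOC][18-26 ALLOC][27-62 FREE]
Op 3: c = malloc(16) -> c = 27; heap: [0-17 ALLOC][18-26 ALLOC][27-42 ALLOC][43-62 FREE]
Op 4: free(a) -> (freed a); heap: [0-17 FREE][18-26 ALLOC][27-42 ALLOC][43-62 FREE]
Op 5: d = malloc(13) -> d = 0; heap: [0-12 ALLOC][13-17 FREE][18-26 ALLOC][27-42 ALLOC][43-62 FREE]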